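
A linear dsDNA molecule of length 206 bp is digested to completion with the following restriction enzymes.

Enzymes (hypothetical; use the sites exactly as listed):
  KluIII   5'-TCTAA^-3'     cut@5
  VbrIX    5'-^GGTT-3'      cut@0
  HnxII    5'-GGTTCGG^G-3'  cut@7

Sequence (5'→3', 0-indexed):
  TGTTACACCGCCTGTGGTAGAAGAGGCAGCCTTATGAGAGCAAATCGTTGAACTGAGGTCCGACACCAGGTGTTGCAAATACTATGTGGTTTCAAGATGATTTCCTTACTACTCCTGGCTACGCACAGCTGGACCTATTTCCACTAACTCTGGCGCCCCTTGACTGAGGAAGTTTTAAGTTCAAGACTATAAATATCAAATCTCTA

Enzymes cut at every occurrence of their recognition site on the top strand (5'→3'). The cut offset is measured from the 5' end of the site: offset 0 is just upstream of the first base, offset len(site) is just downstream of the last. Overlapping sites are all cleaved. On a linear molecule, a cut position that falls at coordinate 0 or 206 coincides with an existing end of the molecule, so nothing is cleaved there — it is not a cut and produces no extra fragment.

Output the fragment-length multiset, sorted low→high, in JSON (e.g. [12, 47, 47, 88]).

Scan for sites:
  KluIII (TCTAA, off=5): no sites
  VbrIX GGTT/0: at [87] ⇒ [87]
  HnxII (GGTTCGGG, off=7): no sites

Pooled cuts: [87]

Fragment lengths:
  [0,87): 87 bp
  [87,206): 119 bp

[87,119]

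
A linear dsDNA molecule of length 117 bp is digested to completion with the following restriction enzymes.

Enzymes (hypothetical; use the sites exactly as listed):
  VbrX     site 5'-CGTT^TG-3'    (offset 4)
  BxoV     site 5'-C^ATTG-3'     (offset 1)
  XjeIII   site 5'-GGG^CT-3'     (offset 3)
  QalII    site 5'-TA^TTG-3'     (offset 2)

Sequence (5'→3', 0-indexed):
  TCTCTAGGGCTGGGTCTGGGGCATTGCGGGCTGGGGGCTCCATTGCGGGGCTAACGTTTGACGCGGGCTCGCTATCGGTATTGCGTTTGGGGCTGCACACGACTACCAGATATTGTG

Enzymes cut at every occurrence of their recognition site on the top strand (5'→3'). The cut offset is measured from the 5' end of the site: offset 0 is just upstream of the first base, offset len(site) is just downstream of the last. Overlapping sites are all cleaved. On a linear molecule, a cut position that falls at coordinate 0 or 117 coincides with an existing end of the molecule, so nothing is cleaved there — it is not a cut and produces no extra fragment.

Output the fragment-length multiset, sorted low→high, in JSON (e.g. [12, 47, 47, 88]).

[4,5,5,7,7,8,8,9,9,9,13,13,20]

Site scan:
  VbrX CGTTTG/4: at [54, 83] ⇒ [58, 87]
  BxoV CATTG/1: at [21, 40] ⇒ [22, 41]
  XjeIII GGGCT/3: at [6, 27, 34, 47, 64, 89] ⇒ [9, 30, 37, 50, 67, 92]
  QalII TATTG/2: at [78, 110] ⇒ [80, 112]

Pooled cuts: [9, 22, 30, 37, 41, 50, 58, 67, 80, 87, 92, 112]

Fragment lengths:
  [0,9): 9 bp
  [9,22): 13 bp
  [22,30): 8 bp
  [30,37): 7 bp
  [37,41): 4 bp
  [41,50): 9 bp
  [50,58): 8 bp
  [58,67): 9 bp
  [67,80): 13 bp
  [80,87): 7 bp
  [87,92): 5 bp
  [92,112): 20 bp
  [112,117): 5 bp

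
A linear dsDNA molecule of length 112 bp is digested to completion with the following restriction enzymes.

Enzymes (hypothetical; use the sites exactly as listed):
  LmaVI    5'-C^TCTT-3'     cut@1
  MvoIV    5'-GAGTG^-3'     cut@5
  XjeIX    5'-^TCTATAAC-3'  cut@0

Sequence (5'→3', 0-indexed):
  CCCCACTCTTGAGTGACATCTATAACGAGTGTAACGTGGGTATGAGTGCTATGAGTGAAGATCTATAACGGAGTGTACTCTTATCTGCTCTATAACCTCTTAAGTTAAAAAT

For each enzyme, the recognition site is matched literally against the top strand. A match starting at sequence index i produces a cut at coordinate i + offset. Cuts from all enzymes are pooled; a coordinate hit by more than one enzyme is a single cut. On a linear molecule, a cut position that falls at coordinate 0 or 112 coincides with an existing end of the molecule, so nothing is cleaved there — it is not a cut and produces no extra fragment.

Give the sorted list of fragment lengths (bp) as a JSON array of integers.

Per-enzyme occurrences:
  LmaVI CTCTT/1: at [5, 77, 96] ⇒ [6, 78, 97]
  MvoIV GAGTG/5: at [10, 26, 43, 52, 70] ⇒ [15, 31, 48, 57, 75]
  XjeIX TCTATAAC/0: at [18, 61, 88] ⇒ [18, 61, 88]

Pooled cuts: [6, 15, 18, 31, 48, 57, 61, 75, 78, 88, 97]

Fragments:
  [0,6): 6 bp
  [6,15): 9 bp
  [15,18): 3 bp
  [18,31): 13 bp
  [31,48): 17 bp
  [48,57): 9 bp
  [57,61): 4 bp
  [61,75): 14 bp
  [75,78): 3 bp
  [78,88): 10 bp
  [88,97): 9 bp
  [97,112): 15 bp

[3,3,4,6,9,9,9,10,13,14,15,17]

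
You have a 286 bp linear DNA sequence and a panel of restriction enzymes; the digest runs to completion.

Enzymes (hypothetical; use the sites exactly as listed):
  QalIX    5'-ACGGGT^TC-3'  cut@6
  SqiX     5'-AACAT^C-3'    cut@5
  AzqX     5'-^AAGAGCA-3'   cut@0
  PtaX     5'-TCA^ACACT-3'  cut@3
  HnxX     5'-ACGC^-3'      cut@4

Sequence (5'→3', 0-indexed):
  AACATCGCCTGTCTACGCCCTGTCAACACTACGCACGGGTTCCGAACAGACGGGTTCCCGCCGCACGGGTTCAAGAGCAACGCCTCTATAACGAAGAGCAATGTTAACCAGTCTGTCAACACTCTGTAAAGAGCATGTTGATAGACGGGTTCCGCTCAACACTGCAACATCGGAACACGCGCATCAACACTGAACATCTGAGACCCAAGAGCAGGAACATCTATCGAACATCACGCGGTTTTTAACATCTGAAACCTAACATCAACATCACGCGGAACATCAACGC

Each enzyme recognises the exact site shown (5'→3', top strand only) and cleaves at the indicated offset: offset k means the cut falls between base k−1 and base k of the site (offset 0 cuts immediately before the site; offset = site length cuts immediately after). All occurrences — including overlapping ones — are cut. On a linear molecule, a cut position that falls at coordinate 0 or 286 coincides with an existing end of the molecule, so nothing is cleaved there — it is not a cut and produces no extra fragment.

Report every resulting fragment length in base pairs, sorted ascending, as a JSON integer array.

[2,5,5,5,6,6,6,6,7,7,8,9,9,10,10,10,11,11,11,12,12,13,14,14,15,15,22,25]

Scan for sites:
  QalIX ACGGGTTC/6: at [34, 49, 64, 144] ⇒ [40, 55, 70, 150]
  SqiX AACATC/5: at [0, 165, 192, 215, 226, 243, 257, 263, 275] ⇒ [5, 170, 197, 220, 231, 248, 262, 268, 280]
  AzqX AAGAGCA/0: at [72, 93, 128, 206] ⇒ [72, 93, 128, 206]
  PtaX TCAACACT/3: at [22, 115, 155, 183] ⇒ [25, 118, 158, 186]
  HnxX ACGC/4: at [14, 30, 79, 176, 232, 269, 282] ⇒ [18, 34, 83, 180, 236, 273] (position 286 is a terminus of the linear molecule — no cut)

Pooled cuts: [5, 18, 25, 34, 40, 55, 70, 72, 83, 93, 118, 128, 150, 158, 170, 180, 186, 197, 206, 220, 231, 236, 248, 262, 268, 273, 280]

Fragment lengths:
  [0,5): 5 bp
  [5,18): 13 bp
  [18,25): 7 bp
  [25,34): 9 bp
  [34,40): 6 bp
  [40,55): 15 bp
  [55,70): 15 bp
  [70,72): 2 bp
  [72,83): 11 bp
  [83,93): 10 bp
  [93,118): 25 bp
  [118,128): 10 bp
  [128,150): 22 bp
  [150,158): 8 bp
  [158,170): 12 bp
  [170,180): 10 bp
  [180,186): 6 bp
  [186,197): 11 bp
  [197,206): 9 bp
  [206,220): 14 bp
  [220,231): 11 bp
  [231,236): 5 bp
  [236,248): 12 bp
  [248,262): 14 bp
  [262,268): 6 bp
  [268,273): 5 bp
  [273,280): 7 bp
  [280,286): 6 bp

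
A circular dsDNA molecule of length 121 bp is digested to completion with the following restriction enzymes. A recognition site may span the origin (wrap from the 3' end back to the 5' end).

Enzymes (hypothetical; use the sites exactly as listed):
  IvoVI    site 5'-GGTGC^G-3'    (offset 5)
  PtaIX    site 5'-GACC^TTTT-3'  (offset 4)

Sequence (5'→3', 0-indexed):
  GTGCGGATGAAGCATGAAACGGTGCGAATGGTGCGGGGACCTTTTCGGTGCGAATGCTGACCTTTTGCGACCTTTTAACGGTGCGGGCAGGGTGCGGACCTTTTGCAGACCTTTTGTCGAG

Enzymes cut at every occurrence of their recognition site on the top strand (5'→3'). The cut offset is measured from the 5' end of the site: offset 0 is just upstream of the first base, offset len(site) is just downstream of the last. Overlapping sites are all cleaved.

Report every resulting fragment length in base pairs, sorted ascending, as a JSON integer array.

[5,7,9,10,10,11,11,11,12,14,21]

Site scan:
  IvoVI (GGTGCG, off=5): starts [20, 29, 46, 79, 90, 120] → cuts [4, 25, 34, 51, 84, 95]
  PtaIX (GACCTTTT, off=4): starts [37, 58, 68, 96, 107] → cuts [41, 62, 72, 100, 111]

Pooled cuts: [4, 25, 34, 41, 51, 62, 72, 84, 95, 100, 111]

Fragment lengths:
  4→25: 21 bp
  25→34: 9 bp
  34→41: 7 bp
  41→51: 10 bp
  51→62: 11 bp
  62→72: 10 bp
  72→84: 12 bp
  84→95: 11 bp
  95→100: 5 bp
  100→111: 11 bp
  111→4 (wrap): 121-111+4 = 14 bp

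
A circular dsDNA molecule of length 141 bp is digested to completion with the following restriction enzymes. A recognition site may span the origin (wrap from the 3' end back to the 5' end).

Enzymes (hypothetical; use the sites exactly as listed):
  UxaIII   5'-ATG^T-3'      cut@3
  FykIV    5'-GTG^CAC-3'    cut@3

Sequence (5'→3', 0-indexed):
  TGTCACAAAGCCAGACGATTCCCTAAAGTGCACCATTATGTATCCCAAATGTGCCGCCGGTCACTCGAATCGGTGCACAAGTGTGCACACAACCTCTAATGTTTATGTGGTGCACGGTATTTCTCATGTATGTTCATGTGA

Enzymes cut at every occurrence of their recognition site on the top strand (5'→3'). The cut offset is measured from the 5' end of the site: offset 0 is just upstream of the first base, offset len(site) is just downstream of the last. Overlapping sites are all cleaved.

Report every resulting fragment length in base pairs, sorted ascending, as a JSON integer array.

Site scan:
  UxaIII (ATGT, off=3): starts [37, 48, 98, 104, 125, 129, 135, 140] → cuts [2, 40, 51, 101, 107, 128, 132, 138]
  FykIV (GTGCAC, off=3): starts [27, 72, 82, 109] → cuts [30, 75, 85, 112]

All cut coordinates (distinct, sorted): [2, 30, 40, 51, 75, 85, 101, 107, 112, 128, 132, 138]

Fragments:
  2→30: 28 bp
  30→40: 10 bp
  40→51: 11 bp
  51→75: 24 bp
  75→85: 10 bp
  85→101: 16 bp
  101→107: 6 bp
  107→112: 5 bp
  112→128: 16 bp
  128→132: 4 bp
  132→138: 6 bp
  138→2 (wrap): 141-138+2 = 5 bp

[4,5,5,6,6,10,10,11,16,16,24,28]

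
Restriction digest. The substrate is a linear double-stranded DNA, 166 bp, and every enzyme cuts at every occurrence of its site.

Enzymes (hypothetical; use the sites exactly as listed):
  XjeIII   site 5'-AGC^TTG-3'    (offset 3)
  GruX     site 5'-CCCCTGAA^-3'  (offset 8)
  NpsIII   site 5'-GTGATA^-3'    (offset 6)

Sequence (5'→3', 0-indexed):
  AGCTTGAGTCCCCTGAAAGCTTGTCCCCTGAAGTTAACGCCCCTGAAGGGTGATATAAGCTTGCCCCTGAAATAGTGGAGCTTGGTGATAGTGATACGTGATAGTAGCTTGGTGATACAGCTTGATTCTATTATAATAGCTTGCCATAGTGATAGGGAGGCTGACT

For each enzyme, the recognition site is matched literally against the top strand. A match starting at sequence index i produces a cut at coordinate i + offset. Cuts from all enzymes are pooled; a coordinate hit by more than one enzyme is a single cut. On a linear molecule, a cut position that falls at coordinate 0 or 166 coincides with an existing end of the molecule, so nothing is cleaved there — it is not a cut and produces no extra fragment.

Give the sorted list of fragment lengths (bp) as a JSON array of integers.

[3,3,4,5,5,6,7,8,9,9,10,11,12,12,14,14,15,19]

Per-enzyme occurrences:
  XjeIII AGCTTG/3: at [0, 17, 57, 78, 105, 118, 137] ⇒ [3, 20, 60, 81, 108, 121, 140]
  GruX CCCCTGAA/8: at [9, 24, 39, 63] ⇒ [17, 32, 47, 71]
  NpsIII GTGATA/6: at [49, 84, 90, 97, 111, 148] ⇒ [55, 90, 96, 103, 117, 154]

Pooled cuts: [3, 17, 20, 32, 47, 55, 60, 71, 81, 90, 96, 103, 108, 117, 121, 140, 154]

Fragment lengths:
  [0,3): 3 bp
  [3,17): 14 bp
  [17,20): 3 bp
  [20,32): 12 bp
  [32,47): 15 bp
  [47,55): 8 bp
  [55,60): 5 bp
  [60,71): 11 bp
  [71,81): 10 bp
  [81,90): 9 bp
  [90,96): 6 bp
  [96,103): 7 bp
  [103,108): 5 bp
  [108,117): 9 bp
  [117,121): 4 bp
  [121,140): 19 bp
  [140,154): 14 bp
  [154,166): 12 bp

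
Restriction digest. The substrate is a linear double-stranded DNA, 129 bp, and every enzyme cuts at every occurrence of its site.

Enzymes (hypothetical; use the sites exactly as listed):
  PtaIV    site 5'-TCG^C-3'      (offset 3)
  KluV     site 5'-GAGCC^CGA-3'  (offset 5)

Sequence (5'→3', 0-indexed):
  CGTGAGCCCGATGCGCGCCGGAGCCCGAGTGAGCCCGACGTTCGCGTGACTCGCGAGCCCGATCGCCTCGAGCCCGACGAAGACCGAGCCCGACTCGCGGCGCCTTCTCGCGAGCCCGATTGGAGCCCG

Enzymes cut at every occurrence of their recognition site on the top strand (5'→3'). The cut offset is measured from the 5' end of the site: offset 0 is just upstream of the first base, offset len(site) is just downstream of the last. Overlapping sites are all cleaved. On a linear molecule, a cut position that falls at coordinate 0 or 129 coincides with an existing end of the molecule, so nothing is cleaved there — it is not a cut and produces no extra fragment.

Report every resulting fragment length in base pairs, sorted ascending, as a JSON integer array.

[6,6,6,7,8,9,9,9,10,13,13,16,17]

Site scan:
  PtaIV TCGC/3: at [41, 50, 62, 94, 107] ⇒ [44, 53, 65, 97, 110]
  KluV GAGCCCGA/5: at [3, 20, 30, 54, 69, 85, 111] ⇒ [8, 25, 35, 59, 74, 90, 116]

All cut coordinates (distinct, sorted): [8, 25, 35, 44, 53, 59, 65, 74, 90, 97, 110, 116]

Fragments:
  [0,8): 8 bp
  [8,25): 17 bp
  [25,35): 10 bp
  [35,44): 9 bp
  [44,53): 9 bp
  [53,59): 6 bp
  [59,65): 6 bp
  [65,74): 9 bp
  [74,90): 16 bp
  [90,97): 7 bp
  [97,110): 13 bp
  [110,116): 6 bp
  [116,129): 13 bp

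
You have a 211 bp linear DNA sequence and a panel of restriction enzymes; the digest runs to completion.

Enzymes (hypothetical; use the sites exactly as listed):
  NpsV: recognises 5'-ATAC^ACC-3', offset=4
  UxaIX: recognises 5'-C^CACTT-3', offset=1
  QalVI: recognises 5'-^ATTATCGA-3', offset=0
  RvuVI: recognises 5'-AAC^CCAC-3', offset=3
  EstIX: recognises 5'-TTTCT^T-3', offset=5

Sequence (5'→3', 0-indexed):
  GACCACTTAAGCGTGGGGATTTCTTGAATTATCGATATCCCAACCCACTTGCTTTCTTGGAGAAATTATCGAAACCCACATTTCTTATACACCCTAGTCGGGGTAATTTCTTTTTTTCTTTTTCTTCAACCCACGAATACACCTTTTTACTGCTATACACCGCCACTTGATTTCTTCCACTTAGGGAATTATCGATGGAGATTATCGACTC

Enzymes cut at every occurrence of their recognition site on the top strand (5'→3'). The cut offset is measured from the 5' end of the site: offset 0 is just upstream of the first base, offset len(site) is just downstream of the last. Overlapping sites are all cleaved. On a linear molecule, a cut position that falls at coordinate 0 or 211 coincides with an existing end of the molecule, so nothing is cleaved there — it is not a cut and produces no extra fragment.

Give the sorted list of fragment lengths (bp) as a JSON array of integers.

Scan for sites:
  NpsV (ATACACC, off=4): starts [86, 136, 154] → cuts [90, 140, 158]
  UxaIX (CCACTT, off=1): starts [2, 44, 162, 176] → cuts [3, 45, 163, 177]
  QalVI (ATTATCGA, off=0): starts [27, 64, 187, 200] → cuts [27, 64, 187, 200]
  RvuVI (AACCCAC, off=3): starts [41, 72, 127] → cuts [44, 75, 130]
  EstIX (TTTCTT, off=5): starts [19, 52, 80, 106, 114, 120, 170] → cuts [24, 57, 85, 111, 119, 125, 175]

Pooled cuts: [3, 24, 27, 44, 45, 57, 64, 75, 85, 90, 111, 119, 125, 130, 140, 158, 163, 175, 177, 187, 200]

Fragment lengths:
  [0,3): 3 bp
  [3,24): 21 bp
  [24,27): 3 bp
  [27,44): 17 bp
  [44,45): 1 bp
  [45,57): 12 bp
  [57,64): 7 bp
  [64,75): 11 bp
  [75,85): 10 bp
  [85,90): 5 bp
  [90,111): 21 bp
  [111,119): 8 bp
  [119,125): 6 bp
  [125,130): 5 bp
  [130,140): 10 bp
  [140,158): 18 bp
  [158,163): 5 bp
  [163,175): 12 bp
  [175,177): 2 bp
  [177,187): 10 bp
  [187,200): 13 bp
  [200,211): 11 bp

[1,2,3,3,5,5,5,6,7,8,10,10,10,11,11,12,12,13,17,18,21,21]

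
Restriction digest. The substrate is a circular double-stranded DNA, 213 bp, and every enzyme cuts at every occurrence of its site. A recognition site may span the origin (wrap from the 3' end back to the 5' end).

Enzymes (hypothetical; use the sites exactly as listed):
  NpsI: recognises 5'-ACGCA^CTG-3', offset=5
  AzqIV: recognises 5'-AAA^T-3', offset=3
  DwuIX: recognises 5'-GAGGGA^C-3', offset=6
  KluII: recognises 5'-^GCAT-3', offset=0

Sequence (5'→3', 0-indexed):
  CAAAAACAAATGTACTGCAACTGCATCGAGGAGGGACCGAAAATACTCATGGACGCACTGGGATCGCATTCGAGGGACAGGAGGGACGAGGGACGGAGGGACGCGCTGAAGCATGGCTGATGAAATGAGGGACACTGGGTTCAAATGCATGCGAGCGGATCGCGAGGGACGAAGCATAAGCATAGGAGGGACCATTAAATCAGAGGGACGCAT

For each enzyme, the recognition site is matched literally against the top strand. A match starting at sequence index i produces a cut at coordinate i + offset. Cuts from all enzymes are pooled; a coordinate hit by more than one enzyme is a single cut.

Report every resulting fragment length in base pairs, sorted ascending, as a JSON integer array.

[1,1,4,6,7,7,7,8,8,8,9,9,9,12,12,12,13,14,14,14,15,23]

Site scan:
  NpsI ACGCACTG/5: at [52] ⇒ [57]
  AzqIV AAAT/3: at [7, 40, 122, 142, 196] ⇒ [10, 43, 125, 145, 199]
  DwuIX GAGGGAC/6: at [30, 71, 80, 87, 95, 126, 163, 185, 202] ⇒ [36, 77, 86, 93, 101, 132, 169, 191, 208]
  KluII GCAT/0: at [22, 65, 110, 146, 173, 179, 209] ⇒ [22, 65, 110, 146, 173, 179, 209]

Pooled cuts: [10, 22, 36, 43, 57, 65, 77, 86, 93, 101, 110, 125, 132, 145, 146, 169, 173, 179, 191, 199, 208, 209]

Fragment lengths:
  10→22: 12 bp
  22→36: 14 bp
  36→43: 7 bp
  43→57: 14 bp
  57→65: 8 bp
  65→77: 12 bp
  77→86: 9 bp
  86→93: 7 bp
  93→101: 8 bp
  101→110: 9 bp
  110→125: 15 bp
  125→132: 7 bp
  132→145: 13 bp
  145→146: 1 bp
  146→169: 23 bp
  169→173: 4 bp
  173→179: 6 bp
  179→191: 12 bp
  191→199: 8 bp
  199→208: 9 bp
  208→209: 1 bp
  209→10 (wrap): 213-209+10 = 14 bp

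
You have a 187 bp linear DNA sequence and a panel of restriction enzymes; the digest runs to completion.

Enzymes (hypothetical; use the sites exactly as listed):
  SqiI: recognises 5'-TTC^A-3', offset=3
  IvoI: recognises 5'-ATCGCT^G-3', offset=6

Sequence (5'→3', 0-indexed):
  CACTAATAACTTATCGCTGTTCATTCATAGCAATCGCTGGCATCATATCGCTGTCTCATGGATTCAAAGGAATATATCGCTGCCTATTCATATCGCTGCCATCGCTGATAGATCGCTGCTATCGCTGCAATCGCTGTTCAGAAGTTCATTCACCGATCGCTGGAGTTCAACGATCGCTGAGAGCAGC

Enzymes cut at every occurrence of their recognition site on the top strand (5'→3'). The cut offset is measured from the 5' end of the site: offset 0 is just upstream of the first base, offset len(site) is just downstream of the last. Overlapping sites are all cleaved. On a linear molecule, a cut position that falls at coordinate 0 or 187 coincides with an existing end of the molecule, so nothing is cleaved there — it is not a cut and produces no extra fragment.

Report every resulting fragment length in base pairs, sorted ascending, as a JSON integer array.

Scan for sites:
  SqiI (TTCA, off=3): starts [19, 23, 62, 86, 136, 144, 148, 165] → cuts [22, 26, 65, 89, 139, 147, 151, 168]
  IvoI (ATCGCTG, off=6): starts [12, 32, 46, 75, 91, 100, 111, 120, 129, 155, 172] → cuts [18, 38, 52, 81, 97, 106, 117, 126, 135, 161, 178]

All cut coordinates (distinct, sorted): [18, 22, 26, 38, 52, 65, 81, 89, 97, 106, 117, 126, 135, 139, 147, 151, 161, 168, 178]

Fragment lengths:
  [0,18): 18 bp
  [18,22): 4 bp
  [22,26): 4 bp
  [26,38): 12 bp
  [38,52): 14 bp
  [52,65): 13 bp
  [65,81): 16 bp
  [81,89): 8 bp
  [89,97): 8 bp
  [97,106): 9 bp
  [106,117): 11 bp
  [117,126): 9 bp
  [126,135): 9 bp
  [135,139): 4 bp
  [139,147): 8 bp
  [147,151): 4 bp
  [151,161): 10 bp
  [161,168): 7 bp
  [168,178): 10 bp
  [178,187): 9 bp

[4,4,4,4,7,8,8,8,9,9,9,9,10,10,11,12,13,14,16,18]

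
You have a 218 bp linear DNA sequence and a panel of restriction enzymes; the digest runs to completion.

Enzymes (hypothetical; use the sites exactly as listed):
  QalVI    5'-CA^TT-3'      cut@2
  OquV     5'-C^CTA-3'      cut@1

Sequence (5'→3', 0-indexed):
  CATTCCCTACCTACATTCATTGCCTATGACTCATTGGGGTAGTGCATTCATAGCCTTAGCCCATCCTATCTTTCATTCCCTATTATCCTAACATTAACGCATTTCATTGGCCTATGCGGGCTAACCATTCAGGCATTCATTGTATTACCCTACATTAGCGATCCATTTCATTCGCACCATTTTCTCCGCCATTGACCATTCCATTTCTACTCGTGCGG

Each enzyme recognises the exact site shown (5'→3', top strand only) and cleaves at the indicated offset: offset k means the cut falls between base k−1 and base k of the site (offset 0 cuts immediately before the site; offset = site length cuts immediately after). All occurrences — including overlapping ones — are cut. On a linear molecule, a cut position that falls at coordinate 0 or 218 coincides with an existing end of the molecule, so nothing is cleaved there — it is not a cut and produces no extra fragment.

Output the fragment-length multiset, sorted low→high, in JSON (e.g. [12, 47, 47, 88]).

Site scan:
  QalVI CATT/2: at [0, 13, 17, 31, 44, 73, 91, 99, 104, 125, 133, 137, 152, 163, 168, 177, 189, 196, 201] ⇒ [2, 15, 19, 33, 46, 75, 93, 101, 106, 127, 135, 139, 154, 165, 170, 179, 191, 198, 203]
  OquV CCTA/1: at [5, 9, 22, 64, 78, 86, 110, 148] ⇒ [6, 10, 23, 65, 79, 87, 111, 149]

Pooled cuts: [2, 6, 10, 15, 19, 23, 33, 46, 65, 75, 79, 87, 93, 101, 106, 111, 127, 135, 139, 149, 154, 165, 170, 179, 191, 198, 203]

Fragments:
  [0,2): 2 bp
  [2,6): 4 bp
  [6,10): 4 bp
  [10,15): 5 bp
  [15,19): 4 bp
  [19,23): 4 bp
  [23,33): 10 bp
  [33,46): 13 bp
  [46,65): 19 bp
  [65,75): 10 bp
  [75,79): 4 bp
  [79,87): 8 bp
  [87,93): 6 bp
  [93,101): 8 bp
  [101,106): 5 bp
  [106,111): 5 bp
  [111,127): 16 bp
  [127,135): 8 bp
  [135,139): 4 bp
  [139,149): 10 bp
  [149,154): 5 bp
  [154,165): 11 bp
  [165,170): 5 bp
  [170,179): 9 bp
  [179,191): 12 bp
  [191,198): 7 bp
  [198,203): 5 bp
  [203,218): 15 bp

[2,4,4,4,4,4,4,5,5,5,5,5,5,6,7,8,8,8,9,10,10,10,11,12,13,15,16,19]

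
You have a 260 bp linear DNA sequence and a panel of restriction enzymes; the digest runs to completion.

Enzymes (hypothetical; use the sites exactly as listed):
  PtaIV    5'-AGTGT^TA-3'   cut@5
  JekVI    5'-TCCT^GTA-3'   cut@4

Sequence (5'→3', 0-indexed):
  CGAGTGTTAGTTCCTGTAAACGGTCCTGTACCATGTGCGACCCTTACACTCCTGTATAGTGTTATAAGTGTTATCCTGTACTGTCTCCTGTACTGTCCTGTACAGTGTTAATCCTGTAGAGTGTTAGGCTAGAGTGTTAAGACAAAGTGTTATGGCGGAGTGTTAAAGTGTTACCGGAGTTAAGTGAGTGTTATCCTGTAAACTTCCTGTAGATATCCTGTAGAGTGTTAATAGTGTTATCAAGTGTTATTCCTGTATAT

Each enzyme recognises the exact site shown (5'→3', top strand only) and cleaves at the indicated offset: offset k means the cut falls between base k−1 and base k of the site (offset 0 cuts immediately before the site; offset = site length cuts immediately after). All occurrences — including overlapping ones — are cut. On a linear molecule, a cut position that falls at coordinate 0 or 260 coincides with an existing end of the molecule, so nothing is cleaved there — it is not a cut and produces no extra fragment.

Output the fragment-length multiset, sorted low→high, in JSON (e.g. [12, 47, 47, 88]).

[6,6,6,7,7,7,8,8,9,9,9,9,9,9,10,10,11,11,12,12,13,13,13,20,26]

Site scan:
  PtaIV (AGTGTTA, off=5): starts [2, 57, 66, 103, 119, 132, 145, 158, 166, 186, 223, 232, 242] → cuts [7, 62, 71, 108, 124, 137, 150, 163, 171, 191, 228, 237, 247]
  JekVI (TCCTGTA, off=4): starts [11, 23, 49, 73, 85, 95, 111, 193, 204, 215, 250] → cuts [15, 27, 53, 77, 89, 99, 115, 197, 208, 219, 254]

All cut coordinates (distinct, sorted): [7, 15, 27, 53, 62, 71, 77, 89, 99, 108, 115, 124, 137, 150, 163, 171, 191, 197, 208, 219, 228, 237, 247, 254]

Fragment lengths:
  [0,7): 7 bp
  [7,15): 8 bp
  [15,27): 12 bp
  [27,53): 26 bp
  [53,62): 9 bp
  [62,71): 9 bp
  [71,77): 6 bp
  [77,89): 12 bp
  [89,99): 10 bp
  [99,108): 9 bp
  [108,115): 7 bp
  [115,124): 9 bp
  [124,137): 13 bp
  [137,150): 13 bp
  [150,163): 13 bp
  [163,171): 8 bp
  [171,191): 20 bp
  [191,197): 6 bp
  [197,208): 11 bp
  [208,219): 11 bp
  [219,228): 9 bp
  [228,237): 9 bp
  [237,247): 10 bp
  [247,254): 7 bp
  [254,260): 6 bp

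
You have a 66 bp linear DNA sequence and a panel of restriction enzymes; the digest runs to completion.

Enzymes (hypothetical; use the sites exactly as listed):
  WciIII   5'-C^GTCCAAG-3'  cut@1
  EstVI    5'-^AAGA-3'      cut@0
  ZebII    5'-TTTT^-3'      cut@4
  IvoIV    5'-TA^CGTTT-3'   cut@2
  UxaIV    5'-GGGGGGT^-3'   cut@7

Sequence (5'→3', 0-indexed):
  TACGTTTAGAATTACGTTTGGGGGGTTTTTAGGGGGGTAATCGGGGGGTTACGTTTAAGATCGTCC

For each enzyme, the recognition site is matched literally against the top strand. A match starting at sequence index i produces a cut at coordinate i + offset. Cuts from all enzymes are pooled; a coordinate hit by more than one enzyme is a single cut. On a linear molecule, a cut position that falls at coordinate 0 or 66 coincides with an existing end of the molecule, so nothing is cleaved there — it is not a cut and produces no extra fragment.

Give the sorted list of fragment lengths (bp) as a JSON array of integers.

Scan for sites:
  WciIII (CGTCCAAG, off=1): no sites
  EstVI (AAGA, off=0): starts [56] → cuts [56]
  ZebII (TTTT, off=4): starts [25, 26] → cuts [29, 30]
  IvoIV (TACGTTT, off=2): starts [0, 12, 49] → cuts [2, 14, 51]
  UxaIV (GGGGGGT, off=7): starts [19, 31, 42] → cuts [26, 38, 49]

All cut coordinates (distinct, sorted): [2, 14, 26, 29, 30, 38, 49, 51, 56]

Fragment lengths:
  [0,2): 2 bp
  [2,14): 12 bp
  [14,26): 12 bp
  [26,29): 3 bp
  [29,30): 1 bp
  [30,38): 8 bp
  [38,49): 11 bp
  [49,51): 2 bp
  [51,56): 5 bp
  [56,66): 10 bp

[1,2,2,3,5,8,10,11,12,12]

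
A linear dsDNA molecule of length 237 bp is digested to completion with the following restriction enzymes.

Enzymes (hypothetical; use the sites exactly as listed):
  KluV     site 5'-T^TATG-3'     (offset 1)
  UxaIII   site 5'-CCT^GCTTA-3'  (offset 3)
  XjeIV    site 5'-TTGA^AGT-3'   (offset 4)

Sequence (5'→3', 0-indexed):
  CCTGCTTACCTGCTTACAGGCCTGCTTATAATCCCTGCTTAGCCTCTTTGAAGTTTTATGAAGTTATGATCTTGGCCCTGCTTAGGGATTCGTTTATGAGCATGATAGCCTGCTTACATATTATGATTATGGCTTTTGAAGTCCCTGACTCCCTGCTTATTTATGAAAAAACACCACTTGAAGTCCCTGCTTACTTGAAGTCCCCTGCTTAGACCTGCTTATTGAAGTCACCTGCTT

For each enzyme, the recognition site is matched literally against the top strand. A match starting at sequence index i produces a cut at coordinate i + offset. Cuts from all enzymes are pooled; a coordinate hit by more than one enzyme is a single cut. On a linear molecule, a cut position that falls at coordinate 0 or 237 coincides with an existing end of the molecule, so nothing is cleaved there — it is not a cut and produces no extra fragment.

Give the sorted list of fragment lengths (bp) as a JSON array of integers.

Scan for sites:
  KluV (TTATG, off=1): starts [55, 63, 93, 120, 126, 160] → cuts [56, 64, 94, 121, 127, 161]
  UxaIII (CCTGCTTA, off=3): starts [0, 8, 20, 33, 76, 108, 151, 185, 203, 213] → cuts [3, 11, 23, 36, 79, 111, 154, 188, 206, 216]
  XjeIV (TTGAAGT, off=4): starts [47, 135, 177, 194, 221] → cuts [51, 139, 181, 198, 225]

Pooled cuts: [3, 11, 23, 36, 51, 56, 64, 79, 94, 111, 121, 127, 139, 154, 161, 181, 188, 198, 206, 216, 225]

Fragments:
  [0,3): 3 bp
  [3,11): 8 bp
  [11,23): 12 bp
  [23,36): 13 bp
  [36,51): 15 bp
  [51,56): 5 bp
  [56,64): 8 bp
  [64,79): 15 bp
  [79,94): 15 bp
  [94,111): 17 bp
  [111,121): 10 bp
  [121,127): 6 bp
  [127,139): 12 bp
  [139,154): 15 bp
  [154,161): 7 bp
  [161,181): 20 bp
  [181,188): 7 bp
  [188,198): 10 bp
  [198,206): 8 bp
  [206,216): 10 bp
  [216,225): 9 bp
  [225,237): 12 bp

[3,5,6,7,7,8,8,8,9,10,10,10,12,12,12,13,15,15,15,15,17,20]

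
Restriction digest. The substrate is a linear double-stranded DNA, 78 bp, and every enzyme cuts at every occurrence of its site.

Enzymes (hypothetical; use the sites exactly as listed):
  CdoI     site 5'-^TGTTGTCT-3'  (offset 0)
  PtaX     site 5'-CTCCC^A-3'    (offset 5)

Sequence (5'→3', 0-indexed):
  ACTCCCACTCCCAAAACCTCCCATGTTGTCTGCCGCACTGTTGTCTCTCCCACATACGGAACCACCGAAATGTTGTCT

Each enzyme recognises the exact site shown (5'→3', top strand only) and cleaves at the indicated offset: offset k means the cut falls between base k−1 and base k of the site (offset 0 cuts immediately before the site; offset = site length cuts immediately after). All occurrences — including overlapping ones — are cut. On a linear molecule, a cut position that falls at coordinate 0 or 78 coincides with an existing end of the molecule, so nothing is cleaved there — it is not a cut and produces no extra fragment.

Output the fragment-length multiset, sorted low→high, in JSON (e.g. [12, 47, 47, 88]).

Per-enzyme occurrences:
  CdoI TGTTGTCT/0: at [23, 38, 70] ⇒ [23, 38, 70]
  PtaX CTCCCA/5: at [1, 7, 17, 46] ⇒ [6, 12, 22, 51]

All cut coordinates (distinct, sorted): [6, 12, 22, 23, 38, 51, 70]

Fragments:
  [0,6): 6 bp
  [6,12): 6 bp
  [12,22): 10 bp
  [22,23): 1 bp
  [23,38): 15 bp
  [38,51): 13 bp
  [51,70): 19 bp
  [70,78): 8 bp

[1,6,6,8,10,13,15,19]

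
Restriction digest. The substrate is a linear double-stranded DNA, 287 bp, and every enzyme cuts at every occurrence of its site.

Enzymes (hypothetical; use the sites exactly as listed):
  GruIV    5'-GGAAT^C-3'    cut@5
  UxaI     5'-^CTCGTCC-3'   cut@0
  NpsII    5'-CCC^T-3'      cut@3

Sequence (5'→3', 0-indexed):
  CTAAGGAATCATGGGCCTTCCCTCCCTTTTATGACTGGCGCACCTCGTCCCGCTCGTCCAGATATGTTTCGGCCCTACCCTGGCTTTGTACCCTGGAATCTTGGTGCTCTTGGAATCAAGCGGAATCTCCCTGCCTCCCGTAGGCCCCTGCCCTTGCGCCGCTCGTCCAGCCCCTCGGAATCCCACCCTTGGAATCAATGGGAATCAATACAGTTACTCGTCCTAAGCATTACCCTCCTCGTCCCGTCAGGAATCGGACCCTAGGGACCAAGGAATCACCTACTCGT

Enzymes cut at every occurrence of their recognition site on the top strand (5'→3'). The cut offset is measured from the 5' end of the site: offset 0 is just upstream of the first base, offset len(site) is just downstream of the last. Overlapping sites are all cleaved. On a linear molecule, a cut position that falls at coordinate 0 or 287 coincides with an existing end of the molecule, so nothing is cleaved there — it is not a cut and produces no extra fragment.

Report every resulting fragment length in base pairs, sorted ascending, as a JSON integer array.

[2,4,5,5,5,6,7,7,7,7,8,9,9,10,10,11,11,13,13,13,15,17,17,17,17,19,23]

Site scan:
  GruIV (GGAATC, off=5): starts [4, 94, 111, 121, 176, 190, 200, 249, 271] → cuts [9, 99, 116, 126, 181, 195, 205, 254, 276]
  UxaI (CTCGTCC, off=0): starts [43, 52, 161, 216, 237] → cuts [43, 52, 161, 216, 237]
  NpsII (CCCT, off=3): starts [19, 23, 72, 77, 90, 128, 145, 150, 171, 185, 232, 258] → cuts [22, 26, 75, 80, 93, 131, 148, 153, 174, 188, 235, 261]

Pooled cuts: [9, 22, 26, 43, 52, 75, 80, 93, 99, 116, 126, 131, 148, 153, 161, 174, 181, 188, 195, 205, 216, 235, 237, 254, 261, 276]

Fragment lengths:
  [0,9): 9 bp
  [9,22): 13 bp
  [22,26): 4 bp
  [26,43): 17 bp
  [43,52): 9 bp
  [52,75): 23 bp
  [75,80): 5 bp
  [80,93): 13 bp
  [93,99): 6 bp
  [99,116): 17 bp
  [116,126): 10 bp
  [126,131): 5 bp
  [131,148): 17 bp
  [148,153): 5 bp
  [153,161): 8 bp
  [161,174): 13 bp
  [174,181): 7 bp
  [181,188): 7 bp
  [188,195): 7 bp
  [195,205): 10 bp
  [205,216): 11 bp
  [216,235): 19 bp
  [235,237): 2 bp
  [237,254): 17 bp
  [254,261): 7 bp
  [261,276): 15 bp
  [276,287): 11 bp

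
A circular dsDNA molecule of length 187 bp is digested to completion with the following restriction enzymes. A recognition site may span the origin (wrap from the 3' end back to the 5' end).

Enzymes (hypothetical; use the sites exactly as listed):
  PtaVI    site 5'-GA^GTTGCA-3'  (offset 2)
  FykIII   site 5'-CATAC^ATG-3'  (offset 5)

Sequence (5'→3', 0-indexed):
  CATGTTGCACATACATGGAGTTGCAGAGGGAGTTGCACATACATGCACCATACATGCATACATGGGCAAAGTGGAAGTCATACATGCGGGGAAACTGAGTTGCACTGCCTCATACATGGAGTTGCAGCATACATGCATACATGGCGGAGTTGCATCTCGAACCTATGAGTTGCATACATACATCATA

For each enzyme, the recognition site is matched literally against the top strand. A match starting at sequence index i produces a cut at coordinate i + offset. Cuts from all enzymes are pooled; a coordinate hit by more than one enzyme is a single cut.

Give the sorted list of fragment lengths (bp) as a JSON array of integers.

[5,5,8,8,8,11,11,12,12,13,15,17,20,20,22]

Per-enzyme occurrences:
  PtaVI GAGTTGCA/2: at [17, 29, 96, 118, 146, 166] ⇒ [19, 31, 98, 120, 148, 168]
  FykIII CATACATG/5: at [9, 37, 48, 56, 78, 110, 127, 135, 183] ⇒ [1, 14, 42, 53, 61, 83, 115, 132, 140]

All cut coordinates (distinct, sorted): [1, 14, 19, 31, 42, 53, 61, 83, 98, 115, 120, 132, 140, 148, 168]

Fragments:
  1→14: 13 bp
  14→19: 5 bp
  19→31: 12 bp
  31→42: 11 bp
  42→53: 11 bp
  53→61: 8 bp
  61→83: 22 bp
  83→98: 15 bp
  98→115: 17 bp
  115→120: 5 bp
  120→132: 12 bp
  132→140: 8 bp
  140→148: 8 bp
  148→168: 20 bp
  168→1 (wrap): 187-168+1 = 20 bp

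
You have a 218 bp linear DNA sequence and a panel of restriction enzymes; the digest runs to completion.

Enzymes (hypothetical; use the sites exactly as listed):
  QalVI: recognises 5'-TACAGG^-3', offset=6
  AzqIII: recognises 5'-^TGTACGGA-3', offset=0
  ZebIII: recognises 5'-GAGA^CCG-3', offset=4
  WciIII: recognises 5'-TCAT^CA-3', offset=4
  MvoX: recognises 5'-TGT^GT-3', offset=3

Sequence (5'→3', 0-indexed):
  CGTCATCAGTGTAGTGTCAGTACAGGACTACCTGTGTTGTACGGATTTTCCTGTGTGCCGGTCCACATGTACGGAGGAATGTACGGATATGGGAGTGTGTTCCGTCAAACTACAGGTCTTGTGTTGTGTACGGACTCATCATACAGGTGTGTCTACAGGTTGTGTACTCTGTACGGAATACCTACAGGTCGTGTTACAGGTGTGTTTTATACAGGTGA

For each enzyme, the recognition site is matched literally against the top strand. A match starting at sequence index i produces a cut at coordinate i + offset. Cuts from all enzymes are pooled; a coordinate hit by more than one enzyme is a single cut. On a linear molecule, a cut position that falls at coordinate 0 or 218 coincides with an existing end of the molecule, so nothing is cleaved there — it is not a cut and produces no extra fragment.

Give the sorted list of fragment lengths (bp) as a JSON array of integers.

Per-enzyme occurrences:
  QalVI (TACAGG, off=6): starts [20, 110, 141, 153, 182, 194, 209] → cuts [26, 116, 147, 159, 188, 200, 215]
  AzqIII (TGTACGGA, off=0): starts [37, 67, 79, 126, 169] → cuts [37, 67, 79, 126, 169]
  ZebIII (GAGACCG, off=4): no sites
  WciIII (TCATCA, off=4): starts [2, 135] → cuts [6, 139]
  MvoX (TGTGT, off=3): starts [32, 51, 95, 119, 124, 147, 160, 200] → cuts [35, 54, 98, 122, 127, 150, 163, 203]

Pooled cuts: [6, 26, 35, 37, 54, 67, 79, 98, 116, 122, 126, 127, 139, 147, 150, 159, 163, 169, 188, 200, 203, 215]

Fragment lengths:
  [0,6): 6 bp
  [6,26): 20 bp
  [26,35): 9 bp
  [35,37): 2 bp
  [37,54): 17 bp
  [54,67): 13 bp
  [67,79): 12 bp
  [79,98): 19 bp
  [98,116): 18 bp
  [116,122): 6 bp
  [122,126): 4 bp
  [126,127): 1 bp
  [127,139): 12 bp
  [139,147): 8 bp
  [147,150): 3 bp
  [150,159): 9 bp
  [159,163): 4 bp
  [163,169): 6 bp
  [169,188): 19 bp
  [188,200): 12 bp
  [200,203): 3 bp
  [203,215): 12 bp
  [215,218): 3 bp

[1,2,3,3,3,4,4,6,6,6,8,9,9,12,12,12,12,13,17,18,19,19,20]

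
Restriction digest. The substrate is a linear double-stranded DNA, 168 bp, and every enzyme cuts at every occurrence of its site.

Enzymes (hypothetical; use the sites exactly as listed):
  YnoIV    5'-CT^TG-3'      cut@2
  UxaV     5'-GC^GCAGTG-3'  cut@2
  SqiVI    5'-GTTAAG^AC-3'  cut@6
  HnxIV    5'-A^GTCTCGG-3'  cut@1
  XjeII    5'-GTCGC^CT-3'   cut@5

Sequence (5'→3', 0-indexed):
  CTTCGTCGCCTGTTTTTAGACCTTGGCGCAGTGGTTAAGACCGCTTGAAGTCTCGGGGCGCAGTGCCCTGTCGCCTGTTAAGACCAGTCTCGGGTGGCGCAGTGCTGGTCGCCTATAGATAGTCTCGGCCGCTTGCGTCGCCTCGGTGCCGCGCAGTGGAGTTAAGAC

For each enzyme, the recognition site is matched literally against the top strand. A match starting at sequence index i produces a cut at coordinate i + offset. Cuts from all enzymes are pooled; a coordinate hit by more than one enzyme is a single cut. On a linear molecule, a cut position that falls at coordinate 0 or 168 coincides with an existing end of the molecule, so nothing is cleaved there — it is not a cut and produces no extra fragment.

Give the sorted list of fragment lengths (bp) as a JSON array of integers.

[2,4,4,4,6,8,8,9,9,10,11,12,12,12,14,14,14,15]

Scan for sites:
  YnoIV CTTG/2: at [21, 43, 131] ⇒ [23, 45, 133]
  UxaV GCGCAGTG/2: at [25, 57, 96, 150] ⇒ [27, 59, 98, 152]
  SqiVI GTTAAGAC/6: at [33, 76, 160] ⇒ [39, 82, 166]
  HnxIV AGTCTCGG/1: at [48, 85, 120] ⇒ [49, 86, 121]
  XjeII GTCGCCT/5: at [4, 69, 107, 136] ⇒ [9, 74, 112, 141]

Pooled cuts: [9, 23, 27, 39, 45, 49, 59, 74, 82, 86, 98, 112, 121, 133, 141, 152, 166]

Fragments:
  [0,9): 9 bp
  [9,23): 14 bp
  [23,27): 4 bp
  [27,39): 12 bp
  [39,45): 6 bp
  [45,49): 4 bp
  [49,59): 10 bp
  [59,74): 15 bp
  [74,82): 8 bp
  [82,86): 4 bp
  [86,98): 12 bp
  [98,112): 14 bp
  [112,121): 9 bp
  [121,133): 12 bp
  [133,141): 8 bp
  [141,152): 11 bp
  [152,166): 14 bp
  [166,168): 2 bp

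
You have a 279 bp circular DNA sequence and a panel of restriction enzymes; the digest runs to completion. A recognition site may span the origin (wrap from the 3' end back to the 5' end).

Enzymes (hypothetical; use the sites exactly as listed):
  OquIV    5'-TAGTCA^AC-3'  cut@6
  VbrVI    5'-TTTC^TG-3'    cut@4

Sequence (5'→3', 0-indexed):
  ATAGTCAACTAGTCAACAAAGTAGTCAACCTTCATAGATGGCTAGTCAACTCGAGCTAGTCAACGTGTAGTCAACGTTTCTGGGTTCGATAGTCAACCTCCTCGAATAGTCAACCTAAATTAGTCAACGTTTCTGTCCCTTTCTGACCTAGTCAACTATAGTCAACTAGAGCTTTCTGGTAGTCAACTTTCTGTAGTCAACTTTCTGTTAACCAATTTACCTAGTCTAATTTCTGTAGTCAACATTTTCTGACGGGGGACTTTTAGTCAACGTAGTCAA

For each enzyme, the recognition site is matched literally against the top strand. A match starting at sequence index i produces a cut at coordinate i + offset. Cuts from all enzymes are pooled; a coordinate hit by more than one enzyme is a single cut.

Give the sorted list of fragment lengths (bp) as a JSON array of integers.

[6,6,7,7,8,8,8,8,9,10,10,11,11,12,12,14,14,15,17,17,20,21,28]

Scan for sites:
  OquIV TAGTCAAC/6: at [1, 9, 21, 42, 56, 67, 89, 106, 120, 148, 158, 179, 193, 235, 263] ⇒ [7, 15, 27, 48, 62, 73, 95, 112, 126, 154, 164, 185, 199, 241, 269]
  VbrVI TTTCTG/4: at [76, 129, 139, 172, 187, 201, 229, 245] ⇒ [80, 133, 143, 176, 191, 205, 233, 249]

All cut coordinates (distinct, sorted): [7, 15, 27, 48, 62, 73, 80, 95, 112, 126, 133, 143, 154, 164, 176, 185, 191, 199, 205, 233, 241, 249, 269]

Fragments:
  7→15: 8 bp
  15→27: 12 bp
  27→48: 21 bp
  48→62: 14 bp
  62→73: 11 bp
  73→80: 7 bp
  80→95: 15 bp
  95→112: 17 bp
  112→126: 14 bp
  126→133: 7 bp
  133→143: 10 bp
  143→154: 11 bp
  154→164: 10 bp
  164→176: 12 bp
  176→185: 9 bp
  185→191: 6 bp
  191→199: 8 bp
  199→205: 6 bp
  205→233: 28 bp
  233→241: 8 bp
  241→249: 8 bp
  249→269: 20 bp
  269→7 (wrap): 279-269+7 = 17 bp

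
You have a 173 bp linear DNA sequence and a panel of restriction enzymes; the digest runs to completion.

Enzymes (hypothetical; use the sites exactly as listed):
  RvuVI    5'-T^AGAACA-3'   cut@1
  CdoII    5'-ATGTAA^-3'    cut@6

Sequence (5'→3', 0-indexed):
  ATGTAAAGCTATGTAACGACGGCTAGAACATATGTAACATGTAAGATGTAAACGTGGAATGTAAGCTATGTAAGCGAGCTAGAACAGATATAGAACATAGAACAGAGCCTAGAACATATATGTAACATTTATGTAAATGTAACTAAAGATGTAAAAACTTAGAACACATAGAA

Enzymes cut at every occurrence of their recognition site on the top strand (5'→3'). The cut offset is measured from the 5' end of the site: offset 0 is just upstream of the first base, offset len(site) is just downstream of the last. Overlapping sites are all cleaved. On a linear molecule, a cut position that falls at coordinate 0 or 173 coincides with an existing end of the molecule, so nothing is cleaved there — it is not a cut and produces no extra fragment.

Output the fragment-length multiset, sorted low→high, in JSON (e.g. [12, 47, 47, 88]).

Scan for sites:
  RvuVI (TAGAACA, off=1): starts [23, 79, 90, 97, 109, 159] → cuts [24, 80, 91, 98, 110, 160]
  CdoII (ATGTAA, off=6): starts [0, 10, 31, 38, 45, 58, 67, 119, 130, 136, 148] → cuts [6, 16, 37, 44, 51, 64, 73, 125, 136, 142, 154]

All cut coordinates (distinct, sorted): [6, 16, 24, 37, 44, 51, 64, 73, 80, 91, 98, 110, 125, 136, 142, 154, 160]

Fragments:
  [0,6): 6 bp
  [6,16): 10 bp
  [16,24): 8 bp
  [24,37): 13 bp
  [37,44): 7 bp
  [44,51): 7 bp
  [51,64): 13 bp
  [64,73): 9 bp
  [73,80): 7 bp
  [80,91): 11 bp
  [91,98): 7 bp
  [98,110): 12 bp
  [110,125): 15 bp
  [125,136): 11 bp
  [136,142): 6 bp
  [142,154): 12 bp
  [154,160): 6 bp
  [160,173): 13 bp

[6,6,6,7,7,7,7,8,9,10,11,11,12,12,13,13,13,15]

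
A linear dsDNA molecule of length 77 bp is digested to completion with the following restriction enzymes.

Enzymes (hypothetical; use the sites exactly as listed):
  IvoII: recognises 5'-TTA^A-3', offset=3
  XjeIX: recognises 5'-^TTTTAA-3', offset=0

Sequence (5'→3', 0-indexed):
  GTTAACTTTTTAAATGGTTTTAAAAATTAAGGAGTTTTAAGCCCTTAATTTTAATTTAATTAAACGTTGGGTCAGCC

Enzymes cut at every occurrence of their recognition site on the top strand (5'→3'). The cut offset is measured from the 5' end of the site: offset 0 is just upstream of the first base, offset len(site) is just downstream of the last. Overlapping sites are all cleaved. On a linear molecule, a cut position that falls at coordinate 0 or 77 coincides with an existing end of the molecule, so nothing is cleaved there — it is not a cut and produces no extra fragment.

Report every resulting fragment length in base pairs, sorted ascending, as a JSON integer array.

Per-enzyme occurrences:
  IvoII TTAA/3: at [1, 9, 19, 26, 36, 44, 50, 55, 59] ⇒ [4, 12, 22, 29, 39, 47, 53, 58, 62]
  XjeIX TTTTAA/0: at [7, 17, 34, 48] ⇒ [7, 17, 34, 48]

Pooled cuts: [4, 7, 12, 17, 22, 29, 34, 39, 47, 48, 53, 58, 62]

Fragments:
  [0,4): 4 bp
  [4,7): 3 bp
  [7,12): 5 bp
  [12,17): 5 bp
  [17,22): 5 bp
  [22,29): 7 bp
  [29,34): 5 bp
  [34,39): 5 bp
  [39,47): 8 bp
  [47,48): 1 bp
  [48,53): 5 bp
  [53,58): 5 bp
  [58,62): 4 bp
  [62,77): 15 bp

[1,3,4,4,5,5,5,5,5,5,5,7,8,15]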